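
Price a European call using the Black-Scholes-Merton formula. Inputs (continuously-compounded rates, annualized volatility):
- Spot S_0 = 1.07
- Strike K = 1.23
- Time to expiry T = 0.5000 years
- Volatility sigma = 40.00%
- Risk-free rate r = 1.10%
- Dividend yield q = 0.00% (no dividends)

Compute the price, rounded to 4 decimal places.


Answer: Price = 0.0664

Derivation:
d1 = (ln(S/K) + (r - q + 0.5*sigma^2) * T) / (sigma * sqrt(T)) = -0.33182938
d2 = d1 - sigma * sqrt(T) = -0.61467209
exp(-rT) = 0.99451510; exp(-qT) = 1.00000000
C = S_0 * exp(-qT) * N(d1) - K * exp(-rT) * N(d2)
N(d1) = 0.37000905; N(d2) = 0.26938565
C = 1.0700 * 1.00000000 * 0.37000905 - 1.2300 * 0.99451510 * 0.26938565 = 0.0664


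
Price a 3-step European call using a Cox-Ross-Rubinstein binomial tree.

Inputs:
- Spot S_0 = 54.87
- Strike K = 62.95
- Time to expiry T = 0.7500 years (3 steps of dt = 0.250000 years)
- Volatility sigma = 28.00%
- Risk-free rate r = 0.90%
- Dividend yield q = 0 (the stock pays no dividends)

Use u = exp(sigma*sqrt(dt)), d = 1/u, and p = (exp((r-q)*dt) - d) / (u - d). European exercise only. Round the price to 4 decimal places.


Answer: Price = V(0,0) = 2.2203

Derivation:
dt = T/N = 0.250000
u = exp(sigma*sqrt(dt)) = 1.150274; d = 1/u = 0.869358
p = (exp((r-q)*dt) - d) / (u - d) = 0.473076
Discount per step: exp(-r*dt) = 0.997753
Stock lattice S(k, i) with i counting down-moves:
  k=0: S(0,0) = 54.8700
  k=1: S(1,0) = 63.1155; S(1,1) = 47.7017
  k=2: S(2,0) = 72.6001; S(2,1) = 54.8700; S(2,2) = 41.4699
  k=3: S(3,0) = 83.5100; S(3,1) = 63.1155; S(3,2) = 47.7017; S(3,3) = 36.0522
Terminal payoffs V(N, i) = max(S_T - K, 0):
  V(3,0) = 20.560031; V(3,1) = 0.165523; V(3,2) = 0.000000; V(3,3) = 0.000000
Backward induction: V(k, i) = exp(-r*dt) * [p * V(k+1, i) + (1-p) * V(k+1, i+1)].
  V(2,0) = exp(-r*dt) * [p*20.560031 + (1-p)*0.165523] = 9.791611
  V(2,1) = exp(-r*dt) * [p*0.165523 + (1-p)*0.000000] = 0.078129
  V(2,2) = exp(-r*dt) * [p*0.000000 + (1-p)*0.000000] = 0.000000
  V(1,0) = exp(-r*dt) * [p*9.791611 + (1-p)*0.078129] = 4.662837
  V(1,1) = exp(-r*dt) * [p*0.078129 + (1-p)*0.000000] = 0.036878
  V(0,0) = exp(-r*dt) * [p*4.662837 + (1-p)*0.036878] = 2.220305


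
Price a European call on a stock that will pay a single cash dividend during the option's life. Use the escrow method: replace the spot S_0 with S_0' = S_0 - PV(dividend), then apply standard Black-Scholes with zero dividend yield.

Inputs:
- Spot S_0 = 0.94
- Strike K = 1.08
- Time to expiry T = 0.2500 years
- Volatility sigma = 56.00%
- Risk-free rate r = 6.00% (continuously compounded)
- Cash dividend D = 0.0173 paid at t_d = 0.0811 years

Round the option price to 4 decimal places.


Answer: Price = 0.0539

Derivation:
PV(D) = D * exp(-r * t_d) = 0.0173 * 0.99514582 = 0.01721602
S_0' = S_0 - PV(D) = 0.9400 - 0.01721602 = 0.92278398
d1 = (ln(S_0'/K) + (r + sigma^2/2)*T) / (sigma*sqrt(T)) = -0.36828985
d2 = d1 - sigma*sqrt(T) = -0.64828985
exp(-rT) = 0.98511194
N(d1) = 0.35632856; N(d2) = 0.25839875
C = S_0' * N(d1) - K * exp(-rT) * N(d2) = 0.92278398 * 0.35632856 - 1.0800 * 0.98511194 * 0.25839875 = 0.0539


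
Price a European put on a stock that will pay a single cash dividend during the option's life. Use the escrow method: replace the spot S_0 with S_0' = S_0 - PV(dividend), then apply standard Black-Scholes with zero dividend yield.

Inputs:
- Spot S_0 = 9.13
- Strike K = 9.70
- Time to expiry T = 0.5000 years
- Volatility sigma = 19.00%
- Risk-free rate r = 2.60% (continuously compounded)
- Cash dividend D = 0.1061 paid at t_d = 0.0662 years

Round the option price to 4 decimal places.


PV(D) = D * exp(-r * t_d) = 0.1061 * 0.99828028 = 0.10591754
S_0' = S_0 - PV(D) = 9.1300 - 0.10591754 = 9.02408246
d1 = (ln(S_0'/K) + (r + sigma^2/2)*T) / (sigma*sqrt(T)) = -0.37368027
d2 = d1 - sigma*sqrt(T) = -0.50803056
exp(-rT) = 0.98708414
N(-d1) = 0.64567890; N(-d2) = 0.69428405
P = K * exp(-rT) * N(-d2) - S_0' * N(-d1) = 9.7000 * 0.98708414 * 0.69428405 - 9.02408246 * 0.64567890 = 0.8209

Answer: Price = 0.8209


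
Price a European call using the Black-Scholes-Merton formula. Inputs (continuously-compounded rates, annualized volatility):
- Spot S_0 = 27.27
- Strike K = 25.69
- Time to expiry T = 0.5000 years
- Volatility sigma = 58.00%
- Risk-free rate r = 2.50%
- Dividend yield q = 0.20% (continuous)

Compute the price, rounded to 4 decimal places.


d1 = (ln(S/K) + (r - q + 0.5*sigma^2) * T) / (sigma * sqrt(T)) = 0.37863224
d2 = d1 - sigma * sqrt(T) = -0.03148969
exp(-rT) = 0.98757780; exp(-qT) = 0.99900050
C = S_0 * exp(-qT) * N(d1) - K * exp(-rT) * N(d2)
N(d1) = 0.64751951; N(d2) = 0.48743951
C = 27.2700 * 0.99900050 * 0.64751951 - 25.6900 * 0.98757780 * 0.48743951 = 5.2734

Answer: Price = 5.2734


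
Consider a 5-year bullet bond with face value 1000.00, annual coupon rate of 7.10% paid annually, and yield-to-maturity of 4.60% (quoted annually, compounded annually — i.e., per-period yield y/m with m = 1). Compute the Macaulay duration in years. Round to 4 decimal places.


Answer: Macaulay duration = 4.4145 years

Derivation:
Coupon per period c = face * coupon_rate / m = 71.000000
Periods per year m = 1; per-period yield y/m = 0.046000
Number of cashflows N = 5
Cashflows (t years, CF_t, discount factor 1/(1+y/m)^(m*t), PV):
  t = 1.0000: CF_t = 71.000000, DF = 0.956023, PV = 67.877629
  t = 2.0000: CF_t = 71.000000, DF = 0.913980, PV = 64.892571
  t = 3.0000: CF_t = 71.000000, DF = 0.873786, PV = 62.038787
  t = 4.0000: CF_t = 71.000000, DF = 0.835359, PV = 59.310503
  t = 5.0000: CF_t = 1071.000000, DF = 0.798623, PV = 855.324768
Price P = sum_t PV_t = 1109.444258
Macaulay numerator sum_t t * PV_t:
  t * PV_t at t = 1.0000: 67.877629
  t * PV_t at t = 2.0000: 129.785142
  t * PV_t at t = 3.0000: 186.116360
  t * PV_t at t = 4.0000: 237.242014
  t * PV_t at t = 5.0000: 4276.623839
Macaulay duration D = (sum_t t * PV_t) / P = 4897.644984 / 1109.444258 = 4.414503


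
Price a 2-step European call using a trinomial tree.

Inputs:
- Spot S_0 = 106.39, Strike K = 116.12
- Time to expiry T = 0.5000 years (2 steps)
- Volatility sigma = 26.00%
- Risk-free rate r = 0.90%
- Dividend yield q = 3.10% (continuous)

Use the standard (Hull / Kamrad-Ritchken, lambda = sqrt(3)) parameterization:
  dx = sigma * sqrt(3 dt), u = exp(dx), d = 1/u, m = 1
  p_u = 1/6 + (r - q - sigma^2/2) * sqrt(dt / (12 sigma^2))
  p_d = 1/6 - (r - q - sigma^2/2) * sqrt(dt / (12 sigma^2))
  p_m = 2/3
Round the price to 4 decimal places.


dt = T/N = 0.250000; dx = sigma*sqrt(3*dt) = 0.225167
u = exp(dx) = 1.252531; d = 1/u = 0.798383
p_u = 0.135690, p_m = 0.666667, p_d = 0.197644
Discount per step: exp(-r*dt) = 0.997753
Stock lattice S(k, j) with j the centered position index:
  k=0: S(0,+0) = 106.3900
  k=1: S(1,-1) = 84.9400; S(1,+0) = 106.3900; S(1,+1) = 133.2568
  k=2: S(2,-2) = 67.8147; S(2,-1) = 84.9400; S(2,+0) = 106.3900; S(2,+1) = 133.2568; S(2,+2) = 166.9083
Terminal payoffs V(N, j) = max(S_T - K, 0):
  V(2,-2) = 0.000000; V(2,-1) = 0.000000; V(2,+0) = 0.000000; V(2,+1) = 17.136813; V(2,+2) = 50.788340
Backward induction: V(k, j) = exp(-r*dt) * [p_u * V(k+1, j+1) + p_m * V(k+1, j) + p_d * V(k+1, j-1)]
  V(1,-1) = exp(-r*dt) * [p_u*0.000000 + p_m*0.000000 + p_d*0.000000] = 0.000000
  V(1,+0) = exp(-r*dt) * [p_u*17.136813 + p_m*0.000000 + p_d*0.000000] = 2.320061
  V(1,+1) = exp(-r*dt) * [p_u*50.788340 + p_m*17.136813 + p_d*0.000000] = 18.274827
  V(0,+0) = exp(-r*dt) * [p_u*18.274827 + p_m*2.320061 + p_d*0.000000] = 4.017362

Answer: Price = V(0,0) = 4.0174


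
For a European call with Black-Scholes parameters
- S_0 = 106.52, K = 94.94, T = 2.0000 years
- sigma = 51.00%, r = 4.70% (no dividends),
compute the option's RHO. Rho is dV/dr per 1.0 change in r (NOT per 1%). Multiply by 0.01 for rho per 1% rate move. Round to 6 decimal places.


d1 = 0.6505211126; d2 = -0.0707278042
phi(d1) = 0.3228629361; exp(-qT) = 1.0000000000; exp(-rT) = 0.9102827622
N(d2) = 0.4718071958
Rho = K*T*exp(-rT)*N(d2) = 94.9400 * 2.0000 * 0.9102827622 * 0.4718071958 = 81.549275

Answer: Rho = 81.549275


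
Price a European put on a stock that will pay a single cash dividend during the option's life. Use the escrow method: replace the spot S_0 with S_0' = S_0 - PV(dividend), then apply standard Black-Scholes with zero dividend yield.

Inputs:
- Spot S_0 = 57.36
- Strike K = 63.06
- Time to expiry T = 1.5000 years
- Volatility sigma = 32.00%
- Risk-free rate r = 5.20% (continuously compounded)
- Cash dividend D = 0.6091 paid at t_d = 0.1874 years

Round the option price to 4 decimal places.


Answer: Price = 9.7468

Derivation:
PV(D) = D * exp(-r * t_d) = 0.6091 * 0.99030253 = 0.60319327
S_0' = S_0 - PV(D) = 57.3600 - 0.60319327 = 56.75680673
d1 = (ln(S_0'/K) + (r + sigma^2/2)*T) / (sigma*sqrt(T)) = 0.12627359
d2 = d1 - sigma*sqrt(T) = -0.26564477
exp(-rT) = 0.92496443
N(-d1) = 0.44975768; N(-d2) = 0.60474360
P = K * exp(-rT) * N(-d2) - S_0' * N(-d1) = 63.0600 * 0.92496443 * 0.60474360 - 56.75680673 * 0.44975768 = 9.7468


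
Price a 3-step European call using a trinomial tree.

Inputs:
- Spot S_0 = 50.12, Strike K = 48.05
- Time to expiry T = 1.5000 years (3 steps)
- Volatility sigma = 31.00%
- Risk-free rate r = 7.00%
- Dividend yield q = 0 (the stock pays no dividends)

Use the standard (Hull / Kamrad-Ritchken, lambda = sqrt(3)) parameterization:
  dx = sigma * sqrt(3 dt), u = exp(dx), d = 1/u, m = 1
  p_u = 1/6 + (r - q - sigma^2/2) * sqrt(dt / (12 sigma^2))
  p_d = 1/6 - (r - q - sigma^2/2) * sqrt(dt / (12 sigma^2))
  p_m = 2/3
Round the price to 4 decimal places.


Answer: Price = V(0,0) = 10.6487

Derivation:
dt = T/N = 0.500000; dx = sigma*sqrt(3*dt) = 0.379671
u = exp(dx) = 1.461803; d = 1/u = 0.684086
p_u = 0.181120, p_m = 0.666667, p_d = 0.152213
Discount per step: exp(-r*dt) = 0.965605
Stock lattice S(k, j) with j the centered position index:
  k=0: S(0,+0) = 50.1200
  k=1: S(1,-1) = 34.2864; S(1,+0) = 50.1200; S(1,+1) = 73.2656
  k=2: S(2,-2) = 23.4549; S(2,-1) = 34.2864; S(2,+0) = 50.1200; S(2,+1) = 73.2656; S(2,+2) = 107.0999
  k=3: S(3,-3) = 16.0452; S(3,-2) = 23.4549; S(3,-1) = 34.2864; S(3,+0) = 50.1200; S(3,+1) = 73.2656; S(3,+2) = 107.0999; S(3,+3) = 156.5590
Terminal payoffs V(N, j) = max(S_T - K, 0):
  V(3,-3) = 0.000000; V(3,-2) = 0.000000; V(3,-1) = 0.000000; V(3,+0) = 2.070000; V(3,+1) = 25.215589; V(3,+2) = 59.049890; V(3,+3) = 108.508988
Backward induction: V(k, j) = exp(-r*dt) * [p_u * V(k+1, j+1) + p_m * V(k+1, j) + p_d * V(k+1, j-1)]
  V(2,-2) = exp(-r*dt) * [p_u*0.000000 + p_m*0.000000 + p_d*0.000000] = 0.000000
  V(2,-1) = exp(-r*dt) * [p_u*2.070000 + p_m*0.000000 + p_d*0.000000] = 0.362023
  V(2,+0) = exp(-r*dt) * [p_u*25.215589 + p_m*2.070000 + p_d*0.000000] = 5.742501
  V(2,+1) = exp(-r*dt) * [p_u*59.049890 + p_m*25.215589 + p_d*2.070000] = 26.863711
  V(2,+2) = exp(-r*dt) * [p_u*108.508988 + p_m*59.049890 + p_d*25.215589] = 60.695917
  V(1,-1) = exp(-r*dt) * [p_u*5.742501 + p_m*0.362023 + p_d*0.000000] = 1.237356
  V(1,+0) = exp(-r*dt) * [p_u*26.863711 + p_m*5.742501 + p_d*0.362023] = 8.448075
  V(1,+1) = exp(-r*dt) * [p_u*60.695917 + p_m*26.863711 + p_d*5.742501] = 28.752320
  V(0,+0) = exp(-r*dt) * [p_u*28.752320 + p_m*8.448075 + p_d*1.237356] = 10.648708


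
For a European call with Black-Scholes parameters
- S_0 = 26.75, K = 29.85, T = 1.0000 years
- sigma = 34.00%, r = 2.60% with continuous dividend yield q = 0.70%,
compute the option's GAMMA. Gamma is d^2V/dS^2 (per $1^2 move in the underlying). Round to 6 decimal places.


Answer: Gamma = 0.043355

Derivation:
d1 = -0.0966187250; d2 = -0.4366187250
phi(d1) = 0.3970845208; exp(-qT) = 0.9930244429; exp(-rT) = 0.9743350896
Gamma = exp(-qT) * phi(d1) / (S * sigma * sqrt(T)) = 0.9930244429 * 0.3970845208 / (26.7500 * 0.3400 * 1.0000000000) = 0.043355


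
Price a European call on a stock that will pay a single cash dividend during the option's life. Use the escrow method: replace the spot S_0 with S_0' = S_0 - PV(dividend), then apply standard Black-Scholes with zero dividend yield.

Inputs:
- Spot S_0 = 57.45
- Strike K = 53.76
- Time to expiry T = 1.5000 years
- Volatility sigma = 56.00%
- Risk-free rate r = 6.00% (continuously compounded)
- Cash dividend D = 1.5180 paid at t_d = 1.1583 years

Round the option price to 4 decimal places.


Answer: Price = 17.8090

Derivation:
PV(D) = D * exp(-r * t_d) = 1.5180 * 0.93286200 = 1.41608451
S_0' = S_0 - PV(D) = 57.4500 - 1.41608451 = 56.03391549
d1 = (ln(S_0'/K) + (r + sigma^2/2)*T) / (sigma*sqrt(T)) = 0.53455367
d2 = d1 - sigma*sqrt(T) = -0.15130346
exp(-rT) = 0.91393119
N(d1) = 0.70352074; N(d2) = 0.43986817
C = S_0' * N(d1) - K * exp(-rT) * N(d2) = 56.03391549 * 0.70352074 - 53.7600 * 0.91393119 * 0.43986817 = 17.8090


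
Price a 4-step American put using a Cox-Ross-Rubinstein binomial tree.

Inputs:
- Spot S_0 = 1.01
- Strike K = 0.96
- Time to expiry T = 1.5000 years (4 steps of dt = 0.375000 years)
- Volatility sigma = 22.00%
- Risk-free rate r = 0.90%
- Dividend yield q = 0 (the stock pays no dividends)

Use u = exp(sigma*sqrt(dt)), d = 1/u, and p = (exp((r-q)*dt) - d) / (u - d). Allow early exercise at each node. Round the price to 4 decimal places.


Answer: Price = V(0,0) = 0.0779

Derivation:
dt = T/N = 0.375000
u = exp(sigma*sqrt(dt)) = 1.144219; d = 1/u = 0.873959
p = (exp((r-q)*dt) - d) / (u - d) = 0.478879
Discount per step: exp(-r*dt) = 0.996631
Stock lattice S(k, i) with i counting down-moves:
  k=0: S(0,0) = 1.0100
  k=1: S(1,0) = 1.1557; S(1,1) = 0.8827
  k=2: S(2,0) = 1.3223; S(2,1) = 1.0100; S(2,2) = 0.7714
  k=3: S(3,0) = 1.5130; S(3,1) = 1.1557; S(3,2) = 0.8827; S(3,3) = 0.6742
  k=4: S(4,0) = 1.7312; S(4,1) = 1.3223; S(4,2) = 1.0100; S(4,3) = 0.7714; S(4,4) = 0.5892
Terminal payoffs V(N, i) = max(K - S_T, 0):
  V(4,0) = 0.000000; V(4,1) = 0.000000; V(4,2) = 0.000000; V(4,3) = 0.188558; V(4,4) = 0.370769
Backward induction: V(k, i) = exp(-r*dt) * [p * V(k+1, i) + (1-p) * V(k+1, i+1)]; then take max(V_cont, immediate exercise) for American.
  V(3,0) = exp(-r*dt) * [p*0.000000 + (1-p)*0.000000] = 0.000000; exercise = 0.000000; V(3,0) = max -> 0.000000
  V(3,1) = exp(-r*dt) * [p*0.000000 + (1-p)*0.000000] = 0.000000; exercise = 0.000000; V(3,1) = max -> 0.000000
  V(3,2) = exp(-r*dt) * [p*0.000000 + (1-p)*0.188558] = 0.097930; exercise = 0.077302; V(3,2) = max -> 0.097930
  V(3,3) = exp(-r*dt) * [p*0.188558 + (1-p)*0.370769] = 0.282557; exercise = 0.285791; V(3,3) = max -> 0.285791
  V(2,0) = exp(-r*dt) * [p*0.000000 + (1-p)*0.000000] = 0.000000; exercise = 0.000000; V(2,0) = max -> 0.000000
  V(2,1) = exp(-r*dt) * [p*0.000000 + (1-p)*0.097930] = 0.050862; exercise = 0.000000; V(2,1) = max -> 0.050862
  V(2,2) = exp(-r*dt) * [p*0.097930 + (1-p)*0.285791] = 0.195169; exercise = 0.188558; V(2,2) = max -> 0.195169
  V(1,0) = exp(-r*dt) * [p*0.000000 + (1-p)*0.050862] = 0.026416; exercise = 0.000000; V(1,0) = max -> 0.026416
  V(1,1) = exp(-r*dt) * [p*0.050862 + (1-p)*0.195169] = 0.125638; exercise = 0.077302; V(1,1) = max -> 0.125638
  V(0,0) = exp(-r*dt) * [p*0.026416 + (1-p)*0.125638] = 0.077859; exercise = 0.000000; V(0,0) = max -> 0.077859


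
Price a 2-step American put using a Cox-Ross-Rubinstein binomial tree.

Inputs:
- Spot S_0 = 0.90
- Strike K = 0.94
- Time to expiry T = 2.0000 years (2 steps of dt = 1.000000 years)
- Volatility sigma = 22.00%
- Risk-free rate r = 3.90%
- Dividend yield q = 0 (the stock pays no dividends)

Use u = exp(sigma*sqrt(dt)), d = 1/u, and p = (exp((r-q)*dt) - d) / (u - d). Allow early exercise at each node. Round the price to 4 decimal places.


Answer: Price = V(0,0) = 0.1066

Derivation:
dt = T/N = 1.000000
u = exp(sigma*sqrt(dt)) = 1.246077; d = 1/u = 0.802519
p = (exp((r-q)*dt) - d) / (u - d) = 0.534883
Discount per step: exp(-r*dt) = 0.961751
Stock lattice S(k, i) with i counting down-moves:
  k=0: S(0,0) = 0.9000
  k=1: S(1,0) = 1.1215; S(1,1) = 0.7223
  k=2: S(2,0) = 1.3974; S(2,1) = 0.9000; S(2,2) = 0.5796
Terminal payoffs V(N, i) = max(K - S_T, 0):
  V(2,0) = 0.000000; V(2,1) = 0.040000; V(2,2) = 0.360367
Backward induction: V(k, i) = exp(-r*dt) * [p * V(k+1, i) + (1-p) * V(k+1, i+1)]; then take max(V_cont, immediate exercise) for American.
  V(1,0) = exp(-r*dt) * [p*0.000000 + (1-p)*0.040000] = 0.017893; exercise = 0.000000; V(1,0) = max -> 0.017893
  V(1,1) = exp(-r*dt) * [p*0.040000 + (1-p)*0.360367] = 0.181779; exercise = 0.217733; V(1,1) = max -> 0.217733
  V(0,0) = exp(-r*dt) * [p*0.017893 + (1-p)*0.217733] = 0.106602; exercise = 0.040000; V(0,0) = max -> 0.106602


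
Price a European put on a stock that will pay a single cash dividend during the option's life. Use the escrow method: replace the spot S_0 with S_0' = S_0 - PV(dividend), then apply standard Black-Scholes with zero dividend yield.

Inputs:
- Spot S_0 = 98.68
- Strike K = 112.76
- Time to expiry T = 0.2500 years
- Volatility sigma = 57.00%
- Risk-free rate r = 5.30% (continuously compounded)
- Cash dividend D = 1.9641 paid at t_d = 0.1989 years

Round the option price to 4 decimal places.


Answer: Price = 20.4373

Derivation:
PV(D) = D * exp(-r * t_d) = 1.9641 * 0.98951367 = 1.94350380
S_0' = S_0 - PV(D) = 98.6800 - 1.94350380 = 96.73649620
d1 = (ln(S_0'/K) + (r + sigma^2/2)*T) / (sigma*sqrt(T)) = -0.34880147
d2 = d1 - sigma*sqrt(T) = -0.63380147
exp(-rT) = 0.98683739
N(-d1) = 0.63638082; N(-d2) = 0.73689480
P = K * exp(-rT) * N(-d2) - S_0' * N(-d1) = 112.7600 * 0.98683739 * 0.73689480 - 96.73649620 * 0.63638082 = 20.4373


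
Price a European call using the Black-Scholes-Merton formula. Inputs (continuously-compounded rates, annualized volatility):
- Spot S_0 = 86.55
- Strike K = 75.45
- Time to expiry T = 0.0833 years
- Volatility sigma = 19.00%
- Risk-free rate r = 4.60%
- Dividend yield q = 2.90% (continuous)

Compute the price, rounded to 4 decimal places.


Answer: Price = 11.1878

Derivation:
d1 = (ln(S/K) + (r - q + 0.5*sigma^2) * T) / (sigma * sqrt(T)) = 2.55613878
d2 = d1 - sigma * sqrt(T) = 2.50130147
exp(-rT) = 0.99617553; exp(-qT) = 0.99758722
C = S_0 * exp(-qT) * N(d1) - K * exp(-rT) * N(d2)
N(d1) = 0.99470796; N(d2) = 0.99381311
C = 86.5500 * 0.99758722 * 0.99470796 - 75.4500 * 0.99617553 * 0.99381311 = 11.1878


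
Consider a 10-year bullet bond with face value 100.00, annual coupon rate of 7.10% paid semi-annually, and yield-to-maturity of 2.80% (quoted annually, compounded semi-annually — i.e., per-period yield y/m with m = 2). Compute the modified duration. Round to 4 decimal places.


Answer: Modified duration = 7.6594

Derivation:
Coupon per period c = face * coupon_rate / m = 3.550000
Periods per year m = 2; per-period yield y/m = 0.014000
Number of cashflows N = 20
Cashflows (t years, CF_t, discount factor 1/(1+y/m)^(m*t), PV):
  t = 0.5000: CF_t = 3.550000, DF = 0.986193, PV = 3.500986
  t = 1.0000: CF_t = 3.550000, DF = 0.972577, PV = 3.452649
  t = 1.5000: CF_t = 3.550000, DF = 0.959149, PV = 3.404979
  t = 2.0000: CF_t = 3.550000, DF = 0.945906, PV = 3.357968
  t = 2.5000: CF_t = 3.550000, DF = 0.932847, PV = 3.311605
  t = 3.0000: CF_t = 3.550000, DF = 0.919967, PV = 3.265883
  t = 3.5000: CF_t = 3.550000, DF = 0.907265, PV = 3.220792
  t = 4.0000: CF_t = 3.550000, DF = 0.894739, PV = 3.176323
  t = 4.5000: CF_t = 3.550000, DF = 0.882386, PV = 3.132469
  t = 5.0000: CF_t = 3.550000, DF = 0.870203, PV = 3.089220
  t = 5.5000: CF_t = 3.550000, DF = 0.858188, PV = 3.046568
  t = 6.0000: CF_t = 3.550000, DF = 0.846339, PV = 3.004505
  t = 6.5000: CF_t = 3.550000, DF = 0.834654, PV = 2.963022
  t = 7.0000: CF_t = 3.550000, DF = 0.823130, PV = 2.922113
  t = 7.5000: CF_t = 3.550000, DF = 0.811766, PV = 2.881768
  t = 8.0000: CF_t = 3.550000, DF = 0.800558, PV = 2.841980
  t = 8.5000: CF_t = 3.550000, DF = 0.789505, PV = 2.802742
  t = 9.0000: CF_t = 3.550000, DF = 0.778604, PV = 2.764045
  t = 9.5000: CF_t = 3.550000, DF = 0.767854, PV = 2.725883
  t = 10.0000: CF_t = 103.550000, DF = 0.757253, PV = 78.413530
Price P = sum_t PV_t = 137.279031
First compute Macaulay numerator sum_t t * PV_t:
  t * PV_t at t = 0.5000: 1.750493
  t * PV_t at t = 1.0000: 3.452649
  t * PV_t at t = 1.5000: 5.107469
  t * PV_t at t = 2.0000: 6.715936
  t * PV_t at t = 2.5000: 8.279013
  t * PV_t at t = 3.0000: 9.797649
  t * PV_t at t = 3.5000: 11.272772
  t * PV_t at t = 4.0000: 12.705294
  t * PV_t at t = 4.5000: 14.096110
  t * PV_t at t = 5.0000: 15.446099
  t * PV_t at t = 5.5000: 16.756123
  t * PV_t at t = 6.0000: 18.027028
  t * PV_t at t = 6.5000: 19.259646
  t * PV_t at t = 7.0000: 20.454790
  t * PV_t at t = 7.5000: 21.613261
  t * PV_t at t = 8.0000: 22.735843
  t * PV_t at t = 8.5000: 23.823307
  t * PV_t at t = 9.0000: 24.876408
  t * PV_t at t = 9.5000: 25.895888
  t * PV_t at t = 10.0000: 784.135296
Macaulay duration D = 1066.201073 / 137.279031 = 7.766671
Modified duration = D / (1 + y/m) = 7.766671 / (1 + 0.014000) = 7.659439


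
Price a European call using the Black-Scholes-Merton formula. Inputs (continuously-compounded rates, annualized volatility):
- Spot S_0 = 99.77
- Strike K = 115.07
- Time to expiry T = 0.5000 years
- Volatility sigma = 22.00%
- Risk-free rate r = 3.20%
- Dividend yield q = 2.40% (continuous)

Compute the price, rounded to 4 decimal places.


Answer: Price = 1.6737

Derivation:
d1 = (ln(S/K) + (r - q + 0.5*sigma^2) * T) / (sigma * sqrt(T)) = -0.81364272
d2 = d1 - sigma * sqrt(T) = -0.96920621
exp(-rT) = 0.98412732; exp(-qT) = 0.98807171
C = S_0 * exp(-qT) * N(d1) - K * exp(-rT) * N(d2)
N(d1) = 0.20792483; N(d2) = 0.16622116
C = 99.7700 * 0.98807171 * 0.20792483 - 115.0700 * 0.98412732 * 0.16622116 = 1.6737


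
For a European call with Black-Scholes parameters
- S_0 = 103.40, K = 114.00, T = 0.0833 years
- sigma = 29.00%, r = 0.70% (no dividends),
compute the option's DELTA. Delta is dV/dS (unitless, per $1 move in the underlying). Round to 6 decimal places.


Answer: Delta = 0.131957

Derivation:
d1 = -1.1171886395; d2 = -1.2008876837
phi(d1) = 0.2137402553; exp(-qT) = 1.0000000000; exp(-rT) = 0.9994170700
N(d1) = 0.1319568385
Delta = exp(-qT) * N(d1) = 1.0000000000 * 0.1319568385 = 0.131957


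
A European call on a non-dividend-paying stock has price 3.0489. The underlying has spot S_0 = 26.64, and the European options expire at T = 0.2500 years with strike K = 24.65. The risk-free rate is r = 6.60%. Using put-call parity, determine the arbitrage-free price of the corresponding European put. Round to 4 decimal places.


Answer: Put price = 0.6555

Derivation:
Put-call parity: C - P = S_0 * exp(-qT) - K * exp(-rT).
S_0 * exp(-qT) = 26.6400 * 1.00000000 = 26.64000000
K * exp(-rT) = 24.6500 * 0.98363538 = 24.24661210
P = C - S*exp(-qT) + K*exp(-rT)
P = 3.0489 - 26.64000000 + 24.24661210 = 0.6555


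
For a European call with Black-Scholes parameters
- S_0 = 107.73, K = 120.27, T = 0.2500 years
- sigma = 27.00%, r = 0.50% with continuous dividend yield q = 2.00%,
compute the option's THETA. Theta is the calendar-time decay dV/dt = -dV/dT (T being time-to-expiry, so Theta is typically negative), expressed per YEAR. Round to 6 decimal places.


d1 = -0.7759156920; d2 = -0.9109156920
phi(d1) = 0.2952416475; exp(-qT) = 0.9950124792; exp(-rT) = 0.9987507809
Theta = -S*exp(-qT)*phi(d1)*sigma/(2*sqrt(T)) - r*K*exp(-rT)*N(d2) + q*S*exp(-qT)*N(d1)
N(d1) = 0.2188993834; N(d2) = 0.1811698985; sqrt(T) = 0.5000000000
Term 1 = -107.7300 * 0.9950124792 * 0.2952416475 * 0.2700 / (2 * 0.5000000000) = -8.5448918763
Term 2 = -0.0050 * 120.2700 * 0.9987507809 * 0.1811698985 = -0.1088104204
Term 3 = 0.0200 * 107.7300 * 0.9950124792 * 0.2188993834 = 0.4692882941
Theta = -8.5448918763 + (-0.1088104204) + (0.4692882941) = -8.184414

Answer: Theta = -8.184414


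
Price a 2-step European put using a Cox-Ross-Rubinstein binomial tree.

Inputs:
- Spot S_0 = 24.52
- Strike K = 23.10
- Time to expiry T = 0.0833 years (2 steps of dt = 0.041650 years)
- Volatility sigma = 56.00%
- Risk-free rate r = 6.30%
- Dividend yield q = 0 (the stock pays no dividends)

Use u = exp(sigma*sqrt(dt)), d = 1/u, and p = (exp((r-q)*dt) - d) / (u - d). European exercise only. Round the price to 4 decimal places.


Answer: Price = V(0,0) = 0.9549

Derivation:
dt = T/N = 0.041650
u = exp(sigma*sqrt(dt)) = 1.121073; d = 1/u = 0.892002
p = (exp((r-q)*dt) - d) / (u - d) = 0.482929
Discount per step: exp(-r*dt) = 0.997379
Stock lattice S(k, i) with i counting down-moves:
  k=0: S(0,0) = 24.5200
  k=1: S(1,0) = 27.4887; S(1,1) = 21.8719
  k=2: S(2,0) = 30.8169; S(2,1) = 24.5200; S(2,2) = 19.5098
Terminal payoffs V(N, i) = max(K - S_T, 0):
  V(2,0) = 0.000000; V(2,1) = 0.000000; V(2,2) = 3.590222
Backward induction: V(k, i) = exp(-r*dt) * [p * V(k+1, i) + (1-p) * V(k+1, i+1)].
  V(1,0) = exp(-r*dt) * [p*0.000000 + (1-p)*0.000000] = 0.000000
  V(1,1) = exp(-r*dt) * [p*0.000000 + (1-p)*3.590222] = 1.851534
  V(0,0) = exp(-r*dt) * [p*0.000000 + (1-p)*1.851534] = 0.954865


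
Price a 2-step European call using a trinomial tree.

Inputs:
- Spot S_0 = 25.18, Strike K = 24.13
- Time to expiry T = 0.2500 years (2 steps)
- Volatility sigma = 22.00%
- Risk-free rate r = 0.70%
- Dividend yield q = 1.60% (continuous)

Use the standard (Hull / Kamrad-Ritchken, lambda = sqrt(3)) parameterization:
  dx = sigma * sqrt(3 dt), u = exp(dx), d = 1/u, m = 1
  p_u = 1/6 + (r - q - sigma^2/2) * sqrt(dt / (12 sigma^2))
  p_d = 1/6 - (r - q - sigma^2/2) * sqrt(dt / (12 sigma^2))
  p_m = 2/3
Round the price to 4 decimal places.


Answer: Price = V(0,0) = 1.6679

Derivation:
dt = T/N = 0.125000; dx = sigma*sqrt(3*dt) = 0.134722
u = exp(dx) = 1.144219; d = 1/u = 0.873959
p_u = 0.151265, p_m = 0.666667, p_d = 0.182069
Discount per step: exp(-r*dt) = 0.999125
Stock lattice S(k, j) with j the centered position index:
  k=0: S(0,+0) = 25.1800
  k=1: S(1,-1) = 22.0063; S(1,+0) = 25.1800; S(1,+1) = 28.8114
  k=2: S(2,-2) = 19.2326; S(2,-1) = 22.0063; S(2,+0) = 25.1800; S(2,+1) = 28.8114; S(2,+2) = 32.9666
Terminal payoffs V(N, j) = max(S_T - K, 0):
  V(2,-2) = 0.000000; V(2,-1) = 0.000000; V(2,+0) = 1.050000; V(2,+1) = 4.681424; V(2,+2) = 8.836566
Backward induction: V(k, j) = exp(-r*dt) * [p_u * V(k+1, j+1) + p_m * V(k+1, j) + p_d * V(k+1, j-1)]
  V(1,-1) = exp(-r*dt) * [p_u*1.050000 + p_m*0.000000 + p_d*0.000000] = 0.158689
  V(1,+0) = exp(-r*dt) * [p_u*4.681424 + p_m*1.050000 + p_d*0.000000] = 1.406902
  V(1,+1) = exp(-r*dt) * [p_u*8.836566 + p_m*4.681424 + p_d*1.050000] = 4.644715
  V(0,+0) = exp(-r*dt) * [p_u*4.644715 + p_m*1.406902 + p_d*0.158689] = 1.667948


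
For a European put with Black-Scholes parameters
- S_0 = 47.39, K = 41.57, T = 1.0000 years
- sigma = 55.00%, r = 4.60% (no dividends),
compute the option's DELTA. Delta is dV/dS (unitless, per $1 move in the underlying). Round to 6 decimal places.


Answer: Delta = -0.275295

Derivation:
d1 = 0.5968772413; d2 = 0.0468772413
phi(d1) = 0.3338479084; exp(-qT) = 1.0000000000; exp(-rT) = 0.9550419622
N(-d1) = 0.2752946715
Delta = -exp(-qT) * N(-d1) = -1.0000000000 * 0.2752946715 = -0.275295


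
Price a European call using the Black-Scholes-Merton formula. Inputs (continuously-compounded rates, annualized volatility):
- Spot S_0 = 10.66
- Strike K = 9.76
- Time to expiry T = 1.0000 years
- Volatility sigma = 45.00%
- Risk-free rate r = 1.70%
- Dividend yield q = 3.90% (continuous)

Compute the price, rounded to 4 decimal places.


d1 = (ln(S/K) + (r - q + 0.5*sigma^2) * T) / (sigma * sqrt(T)) = 0.37212449
d2 = d1 - sigma * sqrt(T) = -0.07787551
exp(-rT) = 0.98314368; exp(-qT) = 0.96175071
C = S_0 * exp(-qT) * N(d1) - K * exp(-rT) * N(d2)
N(d1) = 0.64509992; N(d2) = 0.46896354
C = 10.6600 * 0.96175071 * 0.64509992 - 9.7600 * 0.98314368 * 0.46896354 = 2.1138

Answer: Price = 2.1138


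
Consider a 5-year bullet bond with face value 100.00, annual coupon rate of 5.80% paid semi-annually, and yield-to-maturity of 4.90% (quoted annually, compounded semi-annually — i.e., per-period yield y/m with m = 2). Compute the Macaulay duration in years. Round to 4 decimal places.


Coupon per period c = face * coupon_rate / m = 2.900000
Periods per year m = 2; per-period yield y/m = 0.024500
Number of cashflows N = 10
Cashflows (t years, CF_t, discount factor 1/(1+y/m)^(m*t), PV):
  t = 0.5000: CF_t = 2.900000, DF = 0.976086, PV = 2.830649
  t = 1.0000: CF_t = 2.900000, DF = 0.952744, PV = 2.762957
  t = 1.5000: CF_t = 2.900000, DF = 0.929960, PV = 2.696883
  t = 2.0000: CF_t = 2.900000, DF = 0.907721, PV = 2.632389
  t = 2.5000: CF_t = 2.900000, DF = 0.886013, PV = 2.569438
  t = 3.0000: CF_t = 2.900000, DF = 0.864825, PV = 2.507992
  t = 3.5000: CF_t = 2.900000, DF = 0.844143, PV = 2.448016
  t = 4.0000: CF_t = 2.900000, DF = 0.823957, PV = 2.389474
  t = 4.5000: CF_t = 2.900000, DF = 0.804252, PV = 2.332332
  t = 5.0000: CF_t = 102.900000, DF = 0.785019, PV = 80.778493
Price P = sum_t PV_t = 103.948624
Macaulay numerator sum_t t * PV_t:
  t * PV_t at t = 0.5000: 1.415325
  t * PV_t at t = 1.0000: 2.762957
  t * PV_t at t = 1.5000: 4.045325
  t * PV_t at t = 2.0000: 5.264779
  t * PV_t at t = 2.5000: 6.423596
  t * PV_t at t = 3.0000: 7.523977
  t * PV_t at t = 3.5000: 8.568056
  t * PV_t at t = 4.0000: 9.557896
  t * PV_t at t = 4.5000: 10.495493
  t * PV_t at t = 5.0000: 403.892466
Macaulay duration D = (sum_t t * PV_t) / P = 459.949868 / 103.948624 = 4.424781

Answer: Macaulay duration = 4.4248 years


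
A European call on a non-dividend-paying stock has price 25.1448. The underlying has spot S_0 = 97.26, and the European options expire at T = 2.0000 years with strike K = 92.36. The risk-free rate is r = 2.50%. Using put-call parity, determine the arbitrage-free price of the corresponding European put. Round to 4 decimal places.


Answer: Put price = 15.7403

Derivation:
Put-call parity: C - P = S_0 * exp(-qT) - K * exp(-rT).
S_0 * exp(-qT) = 97.2600 * 1.00000000 = 97.26000000
K * exp(-rT) = 92.3600 * 0.95122942 = 87.85554965
P = C - S*exp(-qT) + K*exp(-rT)
P = 25.1448 - 97.26000000 + 87.85554965 = 15.7403


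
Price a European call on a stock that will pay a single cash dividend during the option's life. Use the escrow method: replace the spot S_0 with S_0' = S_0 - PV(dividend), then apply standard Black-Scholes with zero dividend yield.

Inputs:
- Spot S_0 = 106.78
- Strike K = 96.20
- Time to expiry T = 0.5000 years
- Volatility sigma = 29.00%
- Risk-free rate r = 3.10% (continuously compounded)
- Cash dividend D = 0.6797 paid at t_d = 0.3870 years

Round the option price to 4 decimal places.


PV(D) = D * exp(-r * t_d) = 0.6797 * 0.98807468 = 0.67159436
S_0' = S_0 - PV(D) = 106.7800 - 0.67159436 = 106.10840564
d1 = (ln(S_0'/K) + (r + sigma^2/2)*T) / (sigma*sqrt(T)) = 0.65618002
d2 = d1 - sigma*sqrt(T) = 0.45111905
exp(-rT) = 0.98461951
N(d1) = 0.74414585; N(d2) = 0.67404813
C = S_0' * N(d1) - K * exp(-rT) * N(d2) = 106.10840564 * 0.74414585 - 96.2000 * 0.98461951 * 0.67404813 = 15.1140

Answer: Price = 15.1140


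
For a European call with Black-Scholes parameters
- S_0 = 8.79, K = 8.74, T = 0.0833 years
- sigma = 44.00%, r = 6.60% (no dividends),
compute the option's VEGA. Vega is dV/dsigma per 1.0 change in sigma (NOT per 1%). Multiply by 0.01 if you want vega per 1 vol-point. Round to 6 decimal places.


Answer: Vega = 1.000515

Derivation:
d1 = 0.1517088843; d2 = 0.0247172310
phi(d1) = 0.3943776501; exp(-qT) = 1.0000000000; exp(-rT) = 0.9945172852
Vega = S * exp(-qT) * phi(d1) * sqrt(T) = 8.7900 * 1.0000000000 * 0.3943776501 * 0.2886173938 = 1.000515


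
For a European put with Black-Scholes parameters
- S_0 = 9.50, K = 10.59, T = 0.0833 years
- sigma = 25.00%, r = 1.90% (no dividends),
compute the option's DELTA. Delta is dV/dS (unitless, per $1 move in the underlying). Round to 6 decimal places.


d1 = -1.4473491654; d2 = -1.5195035139
phi(d1) = 0.1399670367; exp(-qT) = 1.0000000000; exp(-rT) = 0.9984185518
N(-d1) = 0.9261004222
Delta = -exp(-qT) * N(-d1) = -1.0000000000 * 0.9261004222 = -0.926100

Answer: Delta = -0.926100


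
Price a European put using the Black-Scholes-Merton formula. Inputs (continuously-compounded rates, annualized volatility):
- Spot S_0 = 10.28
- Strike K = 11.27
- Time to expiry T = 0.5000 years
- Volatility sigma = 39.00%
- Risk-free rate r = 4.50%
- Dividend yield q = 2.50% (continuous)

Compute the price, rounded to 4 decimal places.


d1 = (ln(S/K) + (r - q + 0.5*sigma^2) * T) / (sigma * sqrt(T)) = -0.15925882
d2 = d1 - sigma * sqrt(T) = -0.43503047
exp(-rT) = 0.97775124; exp(-qT) = 0.98757780
P = K * exp(-rT) * N(-d2) - S_0 * exp(-qT) * N(-d1)
N(-d1) = 0.56326752; N(-d2) = 0.66822984
P = 11.2700 * 0.97775124 * 0.66822984 - 10.2800 * 0.98757780 * 0.56326752 = 1.6449

Answer: Price = 1.6449


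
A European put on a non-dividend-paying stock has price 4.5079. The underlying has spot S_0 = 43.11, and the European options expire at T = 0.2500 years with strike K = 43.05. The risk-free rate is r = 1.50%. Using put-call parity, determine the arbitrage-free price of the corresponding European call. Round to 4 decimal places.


Answer: Call price = 4.7290

Derivation:
Put-call parity: C - P = S_0 * exp(-qT) - K * exp(-rT).
S_0 * exp(-qT) = 43.1100 * 1.00000000 = 43.11000000
K * exp(-rT) = 43.0500 * 0.99625702 = 42.88886482
C = P + S*exp(-qT) - K*exp(-rT)
C = 4.5079 + 43.11000000 - 42.88886482 = 4.7290


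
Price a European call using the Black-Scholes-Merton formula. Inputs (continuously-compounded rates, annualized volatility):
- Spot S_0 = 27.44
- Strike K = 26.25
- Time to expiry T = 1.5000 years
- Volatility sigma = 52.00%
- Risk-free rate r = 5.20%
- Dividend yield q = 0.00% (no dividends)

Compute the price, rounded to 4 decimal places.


d1 = (ln(S/K) + (r - q + 0.5*sigma^2) * T) / (sigma * sqrt(T)) = 0.51052362
d2 = d1 - sigma * sqrt(T) = -0.12634372
exp(-rT) = 0.92496443; exp(-qT) = 1.00000000
C = S_0 * exp(-qT) * N(d1) - K * exp(-rT) * N(d2)
N(d1) = 0.69515766; N(d2) = 0.44972993
C = 27.4400 * 1.00000000 * 0.69515766 - 26.2500 * 0.92496443 * 0.44972993 = 8.1555

Answer: Price = 8.1555


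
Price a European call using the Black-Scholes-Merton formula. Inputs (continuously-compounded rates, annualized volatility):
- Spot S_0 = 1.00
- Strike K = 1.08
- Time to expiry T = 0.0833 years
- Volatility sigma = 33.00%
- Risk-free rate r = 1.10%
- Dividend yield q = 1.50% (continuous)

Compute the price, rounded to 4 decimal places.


Answer: Price = 0.0116

Derivation:
d1 = (ln(S/K) + (r - q + 0.5*sigma^2) * T) / (sigma * sqrt(T)) = -0.76391956
d2 = d1 - sigma * sqrt(T) = -0.85916330
exp(-rT) = 0.99908412; exp(-qT) = 0.99875128
C = S_0 * exp(-qT) * N(d1) - K * exp(-rT) * N(d2)
N(d1) = 0.22245759; N(d2) = 0.19512521
C = 1.0000 * 0.99875128 * 0.22245759 - 1.0800 * 0.99908412 * 0.19512521 = 0.0116


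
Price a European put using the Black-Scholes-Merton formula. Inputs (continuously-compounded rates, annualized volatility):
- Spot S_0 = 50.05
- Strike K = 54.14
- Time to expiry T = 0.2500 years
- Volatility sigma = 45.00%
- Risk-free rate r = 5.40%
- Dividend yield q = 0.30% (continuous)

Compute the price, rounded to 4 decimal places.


Answer: Price = 6.5287

Derivation:
d1 = (ln(S/K) + (r - q + 0.5*sigma^2) * T) / (sigma * sqrt(T)) = -0.17994790
d2 = d1 - sigma * sqrt(T) = -0.40494790
exp(-rT) = 0.98659072; exp(-qT) = 0.99925028
P = K * exp(-rT) * N(-d2) - S_0 * exp(-qT) * N(-d1)
N(-d1) = 0.57140327; N(-d2) = 0.65724210
P = 54.1400 * 0.98659072 * 0.65724210 - 50.0500 * 0.99925028 * 0.57140327 = 6.5287


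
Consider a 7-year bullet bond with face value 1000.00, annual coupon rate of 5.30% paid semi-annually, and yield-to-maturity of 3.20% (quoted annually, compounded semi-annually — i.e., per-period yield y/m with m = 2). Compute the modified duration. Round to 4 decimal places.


Coupon per period c = face * coupon_rate / m = 26.500000
Periods per year m = 2; per-period yield y/m = 0.016000
Number of cashflows N = 14
Cashflows (t years, CF_t, discount factor 1/(1+y/m)^(m*t), PV):
  t = 0.5000: CF_t = 26.500000, DF = 0.984252, PV = 26.082677
  t = 1.0000: CF_t = 26.500000, DF = 0.968752, PV = 25.671926
  t = 1.5000: CF_t = 26.500000, DF = 0.953496, PV = 25.267644
  t = 2.0000: CF_t = 26.500000, DF = 0.938480, PV = 24.869728
  t = 2.5000: CF_t = 26.500000, DF = 0.923701, PV = 24.478079
  t = 3.0000: CF_t = 26.500000, DF = 0.909155, PV = 24.092598
  t = 3.5000: CF_t = 26.500000, DF = 0.894837, PV = 23.713187
  t = 4.0000: CF_t = 26.500000, DF = 0.880745, PV = 23.339751
  t = 4.5000: CF_t = 26.500000, DF = 0.866875, PV = 22.972195
  t = 5.0000: CF_t = 26.500000, DF = 0.853224, PV = 22.610429
  t = 5.5000: CF_t = 26.500000, DF = 0.839787, PV = 22.254359
  t = 6.0000: CF_t = 26.500000, DF = 0.826562, PV = 21.903896
  t = 6.5000: CF_t = 26.500000, DF = 0.813545, PV = 21.558953
  t = 7.0000: CF_t = 1026.500000, DF = 0.800734, PV = 821.953109
Price P = sum_t PV_t = 1130.768531
First compute Macaulay numerator sum_t t * PV_t:
  t * PV_t at t = 0.5000: 13.041339
  t * PV_t at t = 1.0000: 25.671926
  t * PV_t at t = 1.5000: 37.901466
  t * PV_t at t = 2.0000: 49.739457
  t * PV_t at t = 2.5000: 61.195198
  t * PV_t at t = 3.0000: 72.277793
  t * PV_t at t = 3.5000: 82.996153
  t * PV_t at t = 4.0000: 93.359002
  t * PV_t at t = 4.5000: 103.374879
  t * PV_t at t = 5.0000: 113.052143
  t * PV_t at t = 5.5000: 122.398974
  t * PV_t at t = 6.0000: 131.423379
  t * PV_t at t = 6.5000: 140.133196
  t * PV_t at t = 7.0000: 5753.671762
Macaulay duration D = 6800.236667 / 1130.768531 = 6.013818
Modified duration = D / (1 + y/m) = 6.013818 / (1 + 0.016000) = 5.919113

Answer: Modified duration = 5.9191


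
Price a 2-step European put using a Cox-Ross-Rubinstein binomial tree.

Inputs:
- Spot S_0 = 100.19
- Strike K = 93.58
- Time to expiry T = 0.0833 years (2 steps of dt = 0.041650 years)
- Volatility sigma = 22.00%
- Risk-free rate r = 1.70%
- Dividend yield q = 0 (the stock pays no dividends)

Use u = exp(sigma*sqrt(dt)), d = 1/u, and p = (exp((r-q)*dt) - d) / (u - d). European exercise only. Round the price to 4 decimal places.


Answer: Price = V(0,0) = 0.5046

Derivation:
dt = T/N = 0.041650
u = exp(sigma*sqrt(dt)) = 1.045922; d = 1/u = 0.956095
p = (exp((r-q)*dt) - d) / (u - d) = 0.496662
Discount per step: exp(-r*dt) = 0.999292
Stock lattice S(k, i) with i counting down-moves:
  k=0: S(0,0) = 100.1900
  k=1: S(1,0) = 104.7909; S(1,1) = 95.7911
  k=2: S(2,0) = 109.6030; S(2,1) = 100.1900; S(2,2) = 91.5854
Terminal payoffs V(N, i) = max(K - S_T, 0):
  V(2,0) = 0.000000; V(2,1) = 0.000000; V(2,2) = 1.994613
Backward induction: V(k, i) = exp(-r*dt) * [p * V(k+1, i) + (1-p) * V(k+1, i+1)].
  V(1,0) = exp(-r*dt) * [p*0.000000 + (1-p)*0.000000] = 0.000000
  V(1,1) = exp(-r*dt) * [p*0.000000 + (1-p)*1.994613] = 1.003253
  V(0,0) = exp(-r*dt) * [p*0.000000 + (1-p)*1.003253] = 0.504618


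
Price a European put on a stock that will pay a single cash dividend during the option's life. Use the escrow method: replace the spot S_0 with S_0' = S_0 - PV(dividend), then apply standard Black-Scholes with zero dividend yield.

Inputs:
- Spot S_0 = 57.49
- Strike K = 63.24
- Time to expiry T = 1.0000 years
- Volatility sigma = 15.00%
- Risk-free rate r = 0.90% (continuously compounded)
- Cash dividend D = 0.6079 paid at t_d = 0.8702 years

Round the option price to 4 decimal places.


Answer: Price = 7.1857

Derivation:
PV(D) = D * exp(-r * t_d) = 0.6079 * 0.99219879 = 0.60315764
S_0' = S_0 - PV(D) = 57.4900 - 0.60315764 = 56.88684236
d1 = (ln(S_0'/K) + (r + sigma^2/2)*T) / (sigma*sqrt(T)) = -0.57081960
d2 = d1 - sigma*sqrt(T) = -0.72081960
exp(-rT) = 0.99104038
N(-d1) = 0.71593903; N(-d2) = 0.76448974
P = K * exp(-rT) * N(-d2) - S_0' * N(-d1) = 63.2400 * 0.99104038 * 0.76448974 - 56.88684236 * 0.71593903 = 7.1857


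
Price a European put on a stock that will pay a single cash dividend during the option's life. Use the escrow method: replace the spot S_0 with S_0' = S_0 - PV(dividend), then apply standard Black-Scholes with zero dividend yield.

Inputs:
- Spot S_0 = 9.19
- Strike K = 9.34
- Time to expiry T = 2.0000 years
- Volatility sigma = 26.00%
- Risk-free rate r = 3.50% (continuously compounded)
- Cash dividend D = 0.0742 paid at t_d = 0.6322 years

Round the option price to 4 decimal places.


Answer: Price = 1.1057

Derivation:
PV(D) = D * exp(-r * t_d) = 0.0742 * 0.97811601 = 0.07257621
S_0' = S_0 - PV(D) = 9.1900 - 0.07257621 = 9.11742379
d1 = (ln(S_0'/K) + (r + sigma^2/2)*T) / (sigma*sqrt(T)) = 0.30862772
d2 = d1 - sigma*sqrt(T) = -0.05906780
exp(-rT) = 0.93239382
N(-d1) = 0.37880236; N(-d2) = 0.52355095
P = K * exp(-rT) * N(-d2) - S_0' * N(-d1) = 9.3400 * 0.93239382 * 0.52355095 - 9.11742379 * 0.37880236 = 1.1057
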